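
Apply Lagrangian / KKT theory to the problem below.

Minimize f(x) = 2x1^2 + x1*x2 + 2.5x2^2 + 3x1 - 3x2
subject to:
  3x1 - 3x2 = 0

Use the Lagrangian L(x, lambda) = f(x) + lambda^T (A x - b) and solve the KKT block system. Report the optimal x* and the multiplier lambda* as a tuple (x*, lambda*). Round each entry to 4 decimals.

Form the Lagrangian:
  L(x, lambda) = (1/2) x^T Q x + c^T x + lambda^T (A x - b)
Stationarity (grad_x L = 0): Q x + c + A^T lambda = 0.
Primal feasibility: A x = b.

This gives the KKT block system:
  [ Q   A^T ] [ x     ]   [-c ]
  [ A    0  ] [ lambda ] = [ b ]

Solving the linear system:
  x*      = (0, 0)
  lambda* = (-1)
  f(x*)   = 0

x* = (0, 0), lambda* = (-1)


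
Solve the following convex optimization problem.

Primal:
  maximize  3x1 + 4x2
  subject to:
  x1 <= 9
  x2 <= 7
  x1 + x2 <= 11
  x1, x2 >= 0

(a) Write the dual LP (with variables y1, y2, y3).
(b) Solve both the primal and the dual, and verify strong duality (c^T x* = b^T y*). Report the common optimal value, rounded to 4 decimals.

The standard primal-dual pair for 'max c^T x s.t. A x <= b, x >= 0' is:
  Dual:  min b^T y  s.t.  A^T y >= c,  y >= 0.

So the dual LP is:
  minimize  9y1 + 7y2 + 11y3
  subject to:
    y1 + y3 >= 3
    y2 + y3 >= 4
    y1, y2, y3 >= 0

Solving the primal: x* = (4, 7).
  primal value c^T x* = 40.
Solving the dual: y* = (0, 1, 3).
  dual value b^T y* = 40.
Strong duality: c^T x* = b^T y*. Confirmed.

40


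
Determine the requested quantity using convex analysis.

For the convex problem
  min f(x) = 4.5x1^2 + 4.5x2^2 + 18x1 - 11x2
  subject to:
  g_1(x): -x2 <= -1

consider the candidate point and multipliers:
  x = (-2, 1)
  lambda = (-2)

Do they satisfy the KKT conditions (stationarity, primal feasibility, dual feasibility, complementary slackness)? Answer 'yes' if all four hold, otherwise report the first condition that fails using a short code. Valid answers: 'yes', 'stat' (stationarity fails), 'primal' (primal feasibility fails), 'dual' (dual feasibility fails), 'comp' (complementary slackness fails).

Gradient of f: grad f(x) = Q x + c = (0, -2)
Constraint values g_i(x) = a_i^T x - b_i:
  g_1((-2, 1)) = 0
Stationarity residual: grad f(x) + sum_i lambda_i a_i = (0, 0)
  -> stationarity OK
Primal feasibility (all g_i <= 0): OK
Dual feasibility (all lambda_i >= 0): FAILS
Complementary slackness (lambda_i * g_i(x) = 0 for all i): OK

Verdict: the first failing condition is dual_feasibility -> dual.

dual


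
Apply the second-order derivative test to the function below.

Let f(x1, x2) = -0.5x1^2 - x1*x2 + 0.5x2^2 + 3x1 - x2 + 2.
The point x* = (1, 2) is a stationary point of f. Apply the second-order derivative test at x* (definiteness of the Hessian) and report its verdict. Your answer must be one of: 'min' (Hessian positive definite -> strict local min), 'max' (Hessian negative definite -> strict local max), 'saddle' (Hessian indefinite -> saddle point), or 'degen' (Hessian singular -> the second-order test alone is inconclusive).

Compute the Hessian H = grad^2 f:
  H = [[-1, -1], [-1, 1]]
Verify stationarity: grad f(x*) = H x* + g = (0, 0).
Eigenvalues of H: -1.4142, 1.4142.
Eigenvalues have mixed signs, so H is indefinite -> x* is a saddle point.

saddle


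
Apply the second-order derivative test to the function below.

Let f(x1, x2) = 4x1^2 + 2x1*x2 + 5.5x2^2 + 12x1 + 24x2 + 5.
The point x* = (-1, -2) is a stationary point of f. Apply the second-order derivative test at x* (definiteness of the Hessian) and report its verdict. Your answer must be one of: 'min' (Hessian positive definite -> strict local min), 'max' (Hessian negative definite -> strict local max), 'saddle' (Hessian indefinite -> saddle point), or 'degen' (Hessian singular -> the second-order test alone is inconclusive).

Compute the Hessian H = grad^2 f:
  H = [[8, 2], [2, 11]]
Verify stationarity: grad f(x*) = H x* + g = (0, 0).
Eigenvalues of H: 7, 12.
Both eigenvalues > 0, so H is positive definite -> x* is a strict local min.

min


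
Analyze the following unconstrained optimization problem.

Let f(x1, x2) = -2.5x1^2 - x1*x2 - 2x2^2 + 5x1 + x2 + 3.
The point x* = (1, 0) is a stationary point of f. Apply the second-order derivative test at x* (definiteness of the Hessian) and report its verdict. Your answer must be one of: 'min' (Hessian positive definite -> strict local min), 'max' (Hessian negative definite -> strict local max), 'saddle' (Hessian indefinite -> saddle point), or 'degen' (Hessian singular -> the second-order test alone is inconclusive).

Compute the Hessian H = grad^2 f:
  H = [[-5, -1], [-1, -4]]
Verify stationarity: grad f(x*) = H x* + g = (0, 0).
Eigenvalues of H: -5.618, -3.382.
Both eigenvalues < 0, so H is negative definite -> x* is a strict local max.

max


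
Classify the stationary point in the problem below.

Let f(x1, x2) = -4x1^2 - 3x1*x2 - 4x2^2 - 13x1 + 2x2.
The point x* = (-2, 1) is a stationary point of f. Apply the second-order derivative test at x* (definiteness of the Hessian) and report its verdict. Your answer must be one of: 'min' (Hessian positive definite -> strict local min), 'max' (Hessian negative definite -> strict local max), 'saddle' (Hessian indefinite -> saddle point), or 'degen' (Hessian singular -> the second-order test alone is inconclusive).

Compute the Hessian H = grad^2 f:
  H = [[-8, -3], [-3, -8]]
Verify stationarity: grad f(x*) = H x* + g = (0, 0).
Eigenvalues of H: -11, -5.
Both eigenvalues < 0, so H is negative definite -> x* is a strict local max.

max


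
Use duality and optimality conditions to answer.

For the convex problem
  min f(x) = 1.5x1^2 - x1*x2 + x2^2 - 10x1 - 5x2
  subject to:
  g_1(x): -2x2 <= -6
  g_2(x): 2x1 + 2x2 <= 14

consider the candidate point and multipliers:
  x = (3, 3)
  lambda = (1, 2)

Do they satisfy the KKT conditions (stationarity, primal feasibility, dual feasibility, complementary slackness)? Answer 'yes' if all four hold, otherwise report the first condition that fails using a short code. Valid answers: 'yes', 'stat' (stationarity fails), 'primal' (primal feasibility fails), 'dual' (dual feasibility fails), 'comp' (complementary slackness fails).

Gradient of f: grad f(x) = Q x + c = (-4, -2)
Constraint values g_i(x) = a_i^T x - b_i:
  g_1((3, 3)) = 0
  g_2((3, 3)) = -2
Stationarity residual: grad f(x) + sum_i lambda_i a_i = (0, 0)
  -> stationarity OK
Primal feasibility (all g_i <= 0): OK
Dual feasibility (all lambda_i >= 0): OK
Complementary slackness (lambda_i * g_i(x) = 0 for all i): FAILS

Verdict: the first failing condition is complementary_slackness -> comp.

comp


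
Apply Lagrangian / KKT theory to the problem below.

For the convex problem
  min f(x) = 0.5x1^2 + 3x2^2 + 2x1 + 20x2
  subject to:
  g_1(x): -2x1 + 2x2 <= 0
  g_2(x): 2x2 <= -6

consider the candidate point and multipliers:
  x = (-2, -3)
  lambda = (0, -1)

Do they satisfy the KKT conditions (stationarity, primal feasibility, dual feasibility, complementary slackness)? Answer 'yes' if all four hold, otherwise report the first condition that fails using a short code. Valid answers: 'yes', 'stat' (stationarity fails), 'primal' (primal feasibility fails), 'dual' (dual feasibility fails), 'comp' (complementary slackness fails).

Gradient of f: grad f(x) = Q x + c = (0, 2)
Constraint values g_i(x) = a_i^T x - b_i:
  g_1((-2, -3)) = -2
  g_2((-2, -3)) = 0
Stationarity residual: grad f(x) + sum_i lambda_i a_i = (0, 0)
  -> stationarity OK
Primal feasibility (all g_i <= 0): OK
Dual feasibility (all lambda_i >= 0): FAILS
Complementary slackness (lambda_i * g_i(x) = 0 for all i): OK

Verdict: the first failing condition is dual_feasibility -> dual.

dual


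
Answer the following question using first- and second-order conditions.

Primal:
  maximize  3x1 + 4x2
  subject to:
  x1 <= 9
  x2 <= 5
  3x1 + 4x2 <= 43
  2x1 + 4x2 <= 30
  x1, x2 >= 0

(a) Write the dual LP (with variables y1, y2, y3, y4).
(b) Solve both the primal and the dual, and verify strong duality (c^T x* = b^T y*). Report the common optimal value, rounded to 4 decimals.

The standard primal-dual pair for 'max c^T x s.t. A x <= b, x >= 0' is:
  Dual:  min b^T y  s.t.  A^T y >= c,  y >= 0.

So the dual LP is:
  minimize  9y1 + 5y2 + 43y3 + 30y4
  subject to:
    y1 + 3y3 + 2y4 >= 3
    y2 + 4y3 + 4y4 >= 4
    y1, y2, y3, y4 >= 0

Solving the primal: x* = (9, 3).
  primal value c^T x* = 39.
Solving the dual: y* = (1, 0, 0, 1).
  dual value b^T y* = 39.
Strong duality: c^T x* = b^T y*. Confirmed.

39


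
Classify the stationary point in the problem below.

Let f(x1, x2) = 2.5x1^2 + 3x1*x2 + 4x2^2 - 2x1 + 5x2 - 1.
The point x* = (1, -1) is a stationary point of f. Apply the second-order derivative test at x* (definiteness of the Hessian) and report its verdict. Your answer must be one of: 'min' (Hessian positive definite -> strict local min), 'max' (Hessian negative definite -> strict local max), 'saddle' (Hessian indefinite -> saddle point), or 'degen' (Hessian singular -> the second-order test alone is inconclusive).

Compute the Hessian H = grad^2 f:
  H = [[5, 3], [3, 8]]
Verify stationarity: grad f(x*) = H x* + g = (0, 0).
Eigenvalues of H: 3.1459, 9.8541.
Both eigenvalues > 0, so H is positive definite -> x* is a strict local min.

min


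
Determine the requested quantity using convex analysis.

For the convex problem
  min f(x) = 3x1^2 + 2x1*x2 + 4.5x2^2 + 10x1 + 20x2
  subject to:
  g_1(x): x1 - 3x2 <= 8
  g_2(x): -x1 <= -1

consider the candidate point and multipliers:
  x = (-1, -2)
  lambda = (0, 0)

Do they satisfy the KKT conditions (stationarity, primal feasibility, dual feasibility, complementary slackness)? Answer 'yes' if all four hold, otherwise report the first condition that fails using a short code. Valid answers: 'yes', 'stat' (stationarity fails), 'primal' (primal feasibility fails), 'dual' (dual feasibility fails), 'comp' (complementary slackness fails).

Gradient of f: grad f(x) = Q x + c = (0, 0)
Constraint values g_i(x) = a_i^T x - b_i:
  g_1((-1, -2)) = -3
  g_2((-1, -2)) = 2
Stationarity residual: grad f(x) + sum_i lambda_i a_i = (0, 0)
  -> stationarity OK
Primal feasibility (all g_i <= 0): FAILS
Dual feasibility (all lambda_i >= 0): OK
Complementary slackness (lambda_i * g_i(x) = 0 for all i): OK

Verdict: the first failing condition is primal_feasibility -> primal.

primal


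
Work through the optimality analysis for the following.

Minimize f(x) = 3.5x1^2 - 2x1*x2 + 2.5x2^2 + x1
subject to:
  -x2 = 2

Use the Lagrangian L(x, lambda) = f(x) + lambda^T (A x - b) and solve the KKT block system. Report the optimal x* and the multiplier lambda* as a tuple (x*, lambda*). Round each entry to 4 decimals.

Form the Lagrangian:
  L(x, lambda) = (1/2) x^T Q x + c^T x + lambda^T (A x - b)
Stationarity (grad_x L = 0): Q x + c + A^T lambda = 0.
Primal feasibility: A x = b.

This gives the KKT block system:
  [ Q   A^T ] [ x     ]   [-c ]
  [ A    0  ] [ lambda ] = [ b ]

Solving the linear system:
  x*      = (-0.7143, -2)
  lambda* = (-8.5714)
  f(x*)   = 8.2143

x* = (-0.7143, -2), lambda* = (-8.5714)


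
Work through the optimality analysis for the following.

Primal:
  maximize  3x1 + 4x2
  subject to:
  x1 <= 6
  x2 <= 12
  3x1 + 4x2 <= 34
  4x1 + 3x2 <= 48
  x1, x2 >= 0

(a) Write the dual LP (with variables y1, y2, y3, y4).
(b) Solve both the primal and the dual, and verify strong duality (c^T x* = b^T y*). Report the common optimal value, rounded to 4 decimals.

The standard primal-dual pair for 'max c^T x s.t. A x <= b, x >= 0' is:
  Dual:  min b^T y  s.t.  A^T y >= c,  y >= 0.

So the dual LP is:
  minimize  6y1 + 12y2 + 34y3 + 48y4
  subject to:
    y1 + 3y3 + 4y4 >= 3
    y2 + 4y3 + 3y4 >= 4
    y1, y2, y3, y4 >= 0

Solving the primal: x* = (6, 4).
  primal value c^T x* = 34.
Solving the dual: y* = (0, 0, 1, 0).
  dual value b^T y* = 34.
Strong duality: c^T x* = b^T y*. Confirmed.

34


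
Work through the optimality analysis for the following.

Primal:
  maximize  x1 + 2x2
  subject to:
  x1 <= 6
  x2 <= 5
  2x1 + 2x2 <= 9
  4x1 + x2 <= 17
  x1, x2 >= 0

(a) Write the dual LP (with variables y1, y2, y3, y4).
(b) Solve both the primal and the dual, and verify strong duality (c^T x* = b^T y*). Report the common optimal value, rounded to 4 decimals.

The standard primal-dual pair for 'max c^T x s.t. A x <= b, x >= 0' is:
  Dual:  min b^T y  s.t.  A^T y >= c,  y >= 0.

So the dual LP is:
  minimize  6y1 + 5y2 + 9y3 + 17y4
  subject to:
    y1 + 2y3 + 4y4 >= 1
    y2 + 2y3 + y4 >= 2
    y1, y2, y3, y4 >= 0

Solving the primal: x* = (0, 4.5).
  primal value c^T x* = 9.
Solving the dual: y* = (0, 0, 1, 0).
  dual value b^T y* = 9.
Strong duality: c^T x* = b^T y*. Confirmed.

9


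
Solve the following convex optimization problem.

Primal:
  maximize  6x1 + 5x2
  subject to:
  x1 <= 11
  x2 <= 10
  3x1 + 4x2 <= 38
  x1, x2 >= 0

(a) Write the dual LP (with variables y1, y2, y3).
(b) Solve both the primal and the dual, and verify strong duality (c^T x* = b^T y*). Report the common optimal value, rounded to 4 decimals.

The standard primal-dual pair for 'max c^T x s.t. A x <= b, x >= 0' is:
  Dual:  min b^T y  s.t.  A^T y >= c,  y >= 0.

So the dual LP is:
  minimize  11y1 + 10y2 + 38y3
  subject to:
    y1 + 3y3 >= 6
    y2 + 4y3 >= 5
    y1, y2, y3 >= 0

Solving the primal: x* = (11, 1.25).
  primal value c^T x* = 72.25.
Solving the dual: y* = (2.25, 0, 1.25).
  dual value b^T y* = 72.25.
Strong duality: c^T x* = b^T y*. Confirmed.

72.25


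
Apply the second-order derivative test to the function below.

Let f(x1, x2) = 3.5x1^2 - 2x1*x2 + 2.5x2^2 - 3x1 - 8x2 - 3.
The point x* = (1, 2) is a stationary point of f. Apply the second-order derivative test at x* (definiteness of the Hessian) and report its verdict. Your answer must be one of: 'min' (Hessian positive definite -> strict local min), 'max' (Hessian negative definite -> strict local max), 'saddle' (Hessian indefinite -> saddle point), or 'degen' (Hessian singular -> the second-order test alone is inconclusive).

Compute the Hessian H = grad^2 f:
  H = [[7, -2], [-2, 5]]
Verify stationarity: grad f(x*) = H x* + g = (0, 0).
Eigenvalues of H: 3.7639, 8.2361.
Both eigenvalues > 0, so H is positive definite -> x* is a strict local min.

min


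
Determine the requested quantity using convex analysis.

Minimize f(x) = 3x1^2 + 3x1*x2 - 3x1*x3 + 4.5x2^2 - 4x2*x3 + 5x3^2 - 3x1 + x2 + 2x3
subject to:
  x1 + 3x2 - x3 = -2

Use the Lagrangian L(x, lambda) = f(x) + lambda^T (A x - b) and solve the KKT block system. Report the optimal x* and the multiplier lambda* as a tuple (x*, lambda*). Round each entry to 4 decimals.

Form the Lagrangian:
  L(x, lambda) = (1/2) x^T Q x + c^T x + lambda^T (A x - b)
Stationarity (grad_x L = 0): Q x + c + A^T lambda = 0.
Primal feasibility: A x = b.

This gives the KKT block system:
  [ Q   A^T ] [ x     ]   [-c ]
  [ A    0  ] [ lambda ] = [ b ]

Solving the linear system:
  x*      = (0.5857, -0.9429, -0.2429)
  lambda* = (1.5857)
  f(x*)   = -0.0071

x* = (0.5857, -0.9429, -0.2429), lambda* = (1.5857)


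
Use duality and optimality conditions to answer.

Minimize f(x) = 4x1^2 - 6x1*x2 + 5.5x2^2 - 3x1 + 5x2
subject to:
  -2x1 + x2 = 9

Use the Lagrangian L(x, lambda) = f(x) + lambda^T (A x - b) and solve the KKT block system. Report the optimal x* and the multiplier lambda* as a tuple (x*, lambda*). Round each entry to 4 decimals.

Form the Lagrangian:
  L(x, lambda) = (1/2) x^T Q x + c^T x + lambda^T (A x - b)
Stationarity (grad_x L = 0): Q x + c + A^T lambda = 0.
Primal feasibility: A x = b.

This gives the KKT block system:
  [ Q   A^T ] [ x     ]   [-c ]
  [ A    0  ] [ lambda ] = [ b ]

Solving the linear system:
  x*      = (-5.3929, -1.7857)
  lambda* = (-17.7143)
  f(x*)   = 83.3393

x* = (-5.3929, -1.7857), lambda* = (-17.7143)


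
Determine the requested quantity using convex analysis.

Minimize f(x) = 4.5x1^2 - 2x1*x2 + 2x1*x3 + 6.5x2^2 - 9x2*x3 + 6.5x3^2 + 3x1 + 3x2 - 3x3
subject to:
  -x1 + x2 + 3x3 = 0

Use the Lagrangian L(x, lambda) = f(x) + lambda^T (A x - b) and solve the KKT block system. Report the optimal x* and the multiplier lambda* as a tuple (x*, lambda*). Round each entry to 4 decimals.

Form the Lagrangian:
  L(x, lambda) = (1/2) x^T Q x + c^T x + lambda^T (A x - b)
Stationarity (grad_x L = 0): Q x + c + A^T lambda = 0.
Primal feasibility: A x = b.

This gives the KKT block system:
  [ Q   A^T ] [ x     ]   [-c ]
  [ A    0  ] [ lambda ] = [ b ]

Solving the linear system:
  x*      = (-0.3645, -0.3224, -0.014)
  lambda* = (0.3364)
  f(x*)   = -1.0093

x* = (-0.3645, -0.3224, -0.014), lambda* = (0.3364)


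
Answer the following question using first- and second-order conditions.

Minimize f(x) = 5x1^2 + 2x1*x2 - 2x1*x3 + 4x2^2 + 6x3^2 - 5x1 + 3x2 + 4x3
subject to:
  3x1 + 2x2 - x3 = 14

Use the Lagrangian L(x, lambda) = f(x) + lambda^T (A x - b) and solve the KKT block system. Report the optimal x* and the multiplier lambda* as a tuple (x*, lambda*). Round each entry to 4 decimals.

Form the Lagrangian:
  L(x, lambda) = (1/2) x^T Q x + c^T x + lambda^T (A x - b)
Stationarity (grad_x L = 0): Q x + c + A^T lambda = 0.
Primal feasibility: A x = b.

This gives the KKT block system:
  [ Q   A^T ] [ x     ]   [-c ]
  [ A    0  ] [ lambda ] = [ b ]

Solving the linear system:
  x*      = (3.3919, 1.5637, -0.6969)
  lambda* = (-11.1467)
  f(x*)   = 70.499

x* = (3.3919, 1.5637, -0.6969), lambda* = (-11.1467)


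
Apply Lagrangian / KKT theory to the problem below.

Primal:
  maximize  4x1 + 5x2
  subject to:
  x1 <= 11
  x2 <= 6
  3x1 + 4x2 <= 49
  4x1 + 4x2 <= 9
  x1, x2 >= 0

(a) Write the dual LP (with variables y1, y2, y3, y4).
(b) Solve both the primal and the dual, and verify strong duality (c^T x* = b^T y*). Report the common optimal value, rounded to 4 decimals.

The standard primal-dual pair for 'max c^T x s.t. A x <= b, x >= 0' is:
  Dual:  min b^T y  s.t.  A^T y >= c,  y >= 0.

So the dual LP is:
  minimize  11y1 + 6y2 + 49y3 + 9y4
  subject to:
    y1 + 3y3 + 4y4 >= 4
    y2 + 4y3 + 4y4 >= 5
    y1, y2, y3, y4 >= 0

Solving the primal: x* = (0, 2.25).
  primal value c^T x* = 11.25.
Solving the dual: y* = (0, 0, 0, 1.25).
  dual value b^T y* = 11.25.
Strong duality: c^T x* = b^T y*. Confirmed.

11.25


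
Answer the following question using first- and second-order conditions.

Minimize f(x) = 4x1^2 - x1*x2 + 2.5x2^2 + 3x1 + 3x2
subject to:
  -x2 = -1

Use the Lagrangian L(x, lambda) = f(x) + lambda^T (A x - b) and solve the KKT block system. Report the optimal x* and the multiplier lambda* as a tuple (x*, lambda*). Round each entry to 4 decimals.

Form the Lagrangian:
  L(x, lambda) = (1/2) x^T Q x + c^T x + lambda^T (A x - b)
Stationarity (grad_x L = 0): Q x + c + A^T lambda = 0.
Primal feasibility: A x = b.

This gives the KKT block system:
  [ Q   A^T ] [ x     ]   [-c ]
  [ A    0  ] [ lambda ] = [ b ]

Solving the linear system:
  x*      = (-0.25, 1)
  lambda* = (8.25)
  f(x*)   = 5.25

x* = (-0.25, 1), lambda* = (8.25)


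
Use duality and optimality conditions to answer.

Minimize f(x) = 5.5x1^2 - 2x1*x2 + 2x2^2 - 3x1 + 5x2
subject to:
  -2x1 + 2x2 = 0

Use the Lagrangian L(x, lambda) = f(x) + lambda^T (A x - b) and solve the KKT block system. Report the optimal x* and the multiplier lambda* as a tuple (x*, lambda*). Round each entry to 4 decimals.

Form the Lagrangian:
  L(x, lambda) = (1/2) x^T Q x + c^T x + lambda^T (A x - b)
Stationarity (grad_x L = 0): Q x + c + A^T lambda = 0.
Primal feasibility: A x = b.

This gives the KKT block system:
  [ Q   A^T ] [ x     ]   [-c ]
  [ A    0  ] [ lambda ] = [ b ]

Solving the linear system:
  x*      = (-0.1818, -0.1818)
  lambda* = (-2.3182)
  f(x*)   = -0.1818

x* = (-0.1818, -0.1818), lambda* = (-2.3182)


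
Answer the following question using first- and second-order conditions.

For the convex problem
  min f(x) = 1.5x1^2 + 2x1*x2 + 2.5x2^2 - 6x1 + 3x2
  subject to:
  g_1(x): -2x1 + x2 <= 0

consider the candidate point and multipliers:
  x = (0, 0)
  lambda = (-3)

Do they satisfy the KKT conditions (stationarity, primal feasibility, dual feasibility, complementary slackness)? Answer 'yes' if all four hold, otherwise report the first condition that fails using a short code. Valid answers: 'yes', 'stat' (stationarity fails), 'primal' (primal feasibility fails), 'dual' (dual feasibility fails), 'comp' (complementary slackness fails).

Gradient of f: grad f(x) = Q x + c = (-6, 3)
Constraint values g_i(x) = a_i^T x - b_i:
  g_1((0, 0)) = 0
Stationarity residual: grad f(x) + sum_i lambda_i a_i = (0, 0)
  -> stationarity OK
Primal feasibility (all g_i <= 0): OK
Dual feasibility (all lambda_i >= 0): FAILS
Complementary slackness (lambda_i * g_i(x) = 0 for all i): OK

Verdict: the first failing condition is dual_feasibility -> dual.

dual


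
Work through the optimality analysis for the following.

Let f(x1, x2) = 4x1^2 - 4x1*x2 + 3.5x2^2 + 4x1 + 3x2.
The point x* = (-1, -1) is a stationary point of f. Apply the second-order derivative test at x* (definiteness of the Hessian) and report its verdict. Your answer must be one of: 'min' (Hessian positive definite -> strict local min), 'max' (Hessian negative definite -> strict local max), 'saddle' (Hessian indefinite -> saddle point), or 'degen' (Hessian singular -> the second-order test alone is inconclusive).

Compute the Hessian H = grad^2 f:
  H = [[8, -4], [-4, 7]]
Verify stationarity: grad f(x*) = H x* + g = (0, 0).
Eigenvalues of H: 3.4689, 11.5311.
Both eigenvalues > 0, so H is positive definite -> x* is a strict local min.

min


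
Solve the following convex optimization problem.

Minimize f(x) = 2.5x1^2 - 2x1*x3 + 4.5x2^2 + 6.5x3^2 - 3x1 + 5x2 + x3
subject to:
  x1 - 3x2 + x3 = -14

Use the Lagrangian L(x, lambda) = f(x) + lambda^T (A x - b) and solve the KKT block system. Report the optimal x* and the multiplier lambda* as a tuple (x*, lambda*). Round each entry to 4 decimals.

Form the Lagrangian:
  L(x, lambda) = (1/2) x^T Q x + c^T x + lambda^T (A x - b)
Stationarity (grad_x L = 0): Q x + c + A^T lambda = 0.
Primal feasibility: A x = b.

This gives the KKT block system:
  [ Q   A^T ] [ x     ]   [-c ]
  [ A    0  ] [ lambda ] = [ b ]

Solving the linear system:
  x*      = (-2.3373, 3.4351, -1.3574)
  lambda* = (11.9719)
  f(x*)   = 95.2182

x* = (-2.3373, 3.4351, -1.3574), lambda* = (11.9719)


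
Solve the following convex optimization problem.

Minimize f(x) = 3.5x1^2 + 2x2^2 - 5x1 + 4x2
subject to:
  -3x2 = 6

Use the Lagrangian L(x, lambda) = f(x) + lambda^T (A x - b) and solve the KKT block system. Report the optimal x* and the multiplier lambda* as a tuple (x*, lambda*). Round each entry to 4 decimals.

Form the Lagrangian:
  L(x, lambda) = (1/2) x^T Q x + c^T x + lambda^T (A x - b)
Stationarity (grad_x L = 0): Q x + c + A^T lambda = 0.
Primal feasibility: A x = b.

This gives the KKT block system:
  [ Q   A^T ] [ x     ]   [-c ]
  [ A    0  ] [ lambda ] = [ b ]

Solving the linear system:
  x*      = (0.7143, -2)
  lambda* = (-1.3333)
  f(x*)   = -1.7857

x* = (0.7143, -2), lambda* = (-1.3333)


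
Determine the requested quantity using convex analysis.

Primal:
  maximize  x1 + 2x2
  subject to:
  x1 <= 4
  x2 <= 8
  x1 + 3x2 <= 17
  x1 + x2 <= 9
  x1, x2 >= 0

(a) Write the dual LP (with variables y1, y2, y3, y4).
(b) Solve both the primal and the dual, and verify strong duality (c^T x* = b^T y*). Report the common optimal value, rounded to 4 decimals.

The standard primal-dual pair for 'max c^T x s.t. A x <= b, x >= 0' is:
  Dual:  min b^T y  s.t.  A^T y >= c,  y >= 0.

So the dual LP is:
  minimize  4y1 + 8y2 + 17y3 + 9y4
  subject to:
    y1 + y3 + y4 >= 1
    y2 + 3y3 + y4 >= 2
    y1, y2, y3, y4 >= 0

Solving the primal: x* = (4, 4.3333).
  primal value c^T x* = 12.6667.
Solving the dual: y* = (0.3333, 0, 0.6667, 0).
  dual value b^T y* = 12.6667.
Strong duality: c^T x* = b^T y*. Confirmed.

12.6667


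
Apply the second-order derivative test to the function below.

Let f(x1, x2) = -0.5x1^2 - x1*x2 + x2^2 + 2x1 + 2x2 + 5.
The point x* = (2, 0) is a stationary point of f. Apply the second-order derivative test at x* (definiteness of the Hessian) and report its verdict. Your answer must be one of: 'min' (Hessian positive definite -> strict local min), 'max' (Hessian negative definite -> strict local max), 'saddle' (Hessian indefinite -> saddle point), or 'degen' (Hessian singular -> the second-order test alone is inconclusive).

Compute the Hessian H = grad^2 f:
  H = [[-1, -1], [-1, 2]]
Verify stationarity: grad f(x*) = H x* + g = (0, 0).
Eigenvalues of H: -1.3028, 2.3028.
Eigenvalues have mixed signs, so H is indefinite -> x* is a saddle point.

saddle


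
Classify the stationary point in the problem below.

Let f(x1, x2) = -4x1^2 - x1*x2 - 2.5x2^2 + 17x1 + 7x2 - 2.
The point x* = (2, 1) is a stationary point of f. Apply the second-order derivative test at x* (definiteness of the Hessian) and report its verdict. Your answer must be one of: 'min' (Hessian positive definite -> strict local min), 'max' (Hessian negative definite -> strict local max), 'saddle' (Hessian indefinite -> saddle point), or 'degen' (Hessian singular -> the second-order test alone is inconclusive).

Compute the Hessian H = grad^2 f:
  H = [[-8, -1], [-1, -5]]
Verify stationarity: grad f(x*) = H x* + g = (0, 0).
Eigenvalues of H: -8.3028, -4.6972.
Both eigenvalues < 0, so H is negative definite -> x* is a strict local max.

max


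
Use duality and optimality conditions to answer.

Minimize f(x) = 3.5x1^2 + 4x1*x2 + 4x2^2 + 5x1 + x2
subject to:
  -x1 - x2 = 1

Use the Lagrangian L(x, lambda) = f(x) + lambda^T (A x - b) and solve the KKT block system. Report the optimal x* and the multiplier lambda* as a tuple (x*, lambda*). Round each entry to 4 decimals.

Form the Lagrangian:
  L(x, lambda) = (1/2) x^T Q x + c^T x + lambda^T (A x - b)
Stationarity (grad_x L = 0): Q x + c + A^T lambda = 0.
Primal feasibility: A x = b.

This gives the KKT block system:
  [ Q   A^T ] [ x     ]   [-c ]
  [ A    0  ] [ lambda ] = [ b ]

Solving the linear system:
  x*      = (-1.1429, 0.1429)
  lambda* = (-2.4286)
  f(x*)   = -1.5714

x* = (-1.1429, 0.1429), lambda* = (-2.4286)


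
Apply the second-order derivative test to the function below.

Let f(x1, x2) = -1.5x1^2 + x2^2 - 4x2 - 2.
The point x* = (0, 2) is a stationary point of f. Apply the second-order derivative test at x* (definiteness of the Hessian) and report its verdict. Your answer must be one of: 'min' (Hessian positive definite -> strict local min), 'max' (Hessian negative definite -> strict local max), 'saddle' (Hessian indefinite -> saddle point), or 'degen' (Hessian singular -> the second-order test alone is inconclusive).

Compute the Hessian H = grad^2 f:
  H = [[-3, 0], [0, 2]]
Verify stationarity: grad f(x*) = H x* + g = (0, 0).
Eigenvalues of H: -3, 2.
Eigenvalues have mixed signs, so H is indefinite -> x* is a saddle point.

saddle


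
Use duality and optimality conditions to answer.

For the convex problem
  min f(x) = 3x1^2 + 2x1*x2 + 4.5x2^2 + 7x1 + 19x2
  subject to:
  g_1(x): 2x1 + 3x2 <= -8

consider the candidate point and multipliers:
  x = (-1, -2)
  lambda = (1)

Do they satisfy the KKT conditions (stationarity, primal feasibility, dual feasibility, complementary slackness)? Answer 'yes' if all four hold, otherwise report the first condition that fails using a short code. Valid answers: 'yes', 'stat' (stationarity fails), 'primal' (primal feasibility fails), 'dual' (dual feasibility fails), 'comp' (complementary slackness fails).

Gradient of f: grad f(x) = Q x + c = (-3, -1)
Constraint values g_i(x) = a_i^T x - b_i:
  g_1((-1, -2)) = 0
Stationarity residual: grad f(x) + sum_i lambda_i a_i = (-1, 2)
  -> stationarity FAILS
Primal feasibility (all g_i <= 0): OK
Dual feasibility (all lambda_i >= 0): OK
Complementary slackness (lambda_i * g_i(x) = 0 for all i): OK

Verdict: the first failing condition is stationarity -> stat.

stat


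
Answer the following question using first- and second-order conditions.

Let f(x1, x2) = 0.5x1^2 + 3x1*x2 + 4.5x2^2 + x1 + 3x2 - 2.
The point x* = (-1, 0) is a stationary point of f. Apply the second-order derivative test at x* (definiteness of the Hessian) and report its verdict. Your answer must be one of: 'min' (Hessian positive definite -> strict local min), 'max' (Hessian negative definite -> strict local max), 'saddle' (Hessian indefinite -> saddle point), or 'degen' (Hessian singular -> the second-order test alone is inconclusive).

Compute the Hessian H = grad^2 f:
  H = [[1, 3], [3, 9]]
Verify stationarity: grad f(x*) = H x* + g = (0, 0).
Eigenvalues of H: 0, 10.
H has a zero eigenvalue (singular; positive semidefinite but not definite), so H is neither positive definite, negative definite, nor indefinite. The second-order test alone is inconclusive -> degen.
(Indeed, f is constant along the null direction of H through x*, so x* is not a strict local extremum.)

degen


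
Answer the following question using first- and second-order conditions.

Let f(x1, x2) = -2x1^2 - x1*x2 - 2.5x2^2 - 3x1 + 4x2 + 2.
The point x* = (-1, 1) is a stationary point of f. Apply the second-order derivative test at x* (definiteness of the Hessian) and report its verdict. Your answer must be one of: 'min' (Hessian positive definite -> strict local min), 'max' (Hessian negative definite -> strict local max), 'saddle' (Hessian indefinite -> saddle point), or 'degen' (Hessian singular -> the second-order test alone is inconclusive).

Compute the Hessian H = grad^2 f:
  H = [[-4, -1], [-1, -5]]
Verify stationarity: grad f(x*) = H x* + g = (0, 0).
Eigenvalues of H: -5.618, -3.382.
Both eigenvalues < 0, so H is negative definite -> x* is a strict local max.

max


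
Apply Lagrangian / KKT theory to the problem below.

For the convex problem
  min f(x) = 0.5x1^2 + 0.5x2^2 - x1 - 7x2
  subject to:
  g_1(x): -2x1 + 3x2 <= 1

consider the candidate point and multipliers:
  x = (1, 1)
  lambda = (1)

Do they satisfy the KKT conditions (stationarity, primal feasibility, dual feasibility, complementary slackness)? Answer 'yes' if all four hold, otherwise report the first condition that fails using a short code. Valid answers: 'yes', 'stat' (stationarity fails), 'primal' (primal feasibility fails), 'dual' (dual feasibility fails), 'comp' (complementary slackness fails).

Gradient of f: grad f(x) = Q x + c = (0, -6)
Constraint values g_i(x) = a_i^T x - b_i:
  g_1((1, 1)) = 0
Stationarity residual: grad f(x) + sum_i lambda_i a_i = (-2, -3)
  -> stationarity FAILS
Primal feasibility (all g_i <= 0): OK
Dual feasibility (all lambda_i >= 0): OK
Complementary slackness (lambda_i * g_i(x) = 0 for all i): OK

Verdict: the first failing condition is stationarity -> stat.

stat


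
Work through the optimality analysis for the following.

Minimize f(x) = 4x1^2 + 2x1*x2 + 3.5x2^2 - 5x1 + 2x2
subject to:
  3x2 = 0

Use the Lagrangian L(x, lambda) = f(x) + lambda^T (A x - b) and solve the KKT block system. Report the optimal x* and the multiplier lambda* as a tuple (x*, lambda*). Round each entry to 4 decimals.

Form the Lagrangian:
  L(x, lambda) = (1/2) x^T Q x + c^T x + lambda^T (A x - b)
Stationarity (grad_x L = 0): Q x + c + A^T lambda = 0.
Primal feasibility: A x = b.

This gives the KKT block system:
  [ Q   A^T ] [ x     ]   [-c ]
  [ A    0  ] [ lambda ] = [ b ]

Solving the linear system:
  x*      = (0.625, 0)
  lambda* = (-1.0833)
  f(x*)   = -1.5625

x* = (0.625, 0), lambda* = (-1.0833)


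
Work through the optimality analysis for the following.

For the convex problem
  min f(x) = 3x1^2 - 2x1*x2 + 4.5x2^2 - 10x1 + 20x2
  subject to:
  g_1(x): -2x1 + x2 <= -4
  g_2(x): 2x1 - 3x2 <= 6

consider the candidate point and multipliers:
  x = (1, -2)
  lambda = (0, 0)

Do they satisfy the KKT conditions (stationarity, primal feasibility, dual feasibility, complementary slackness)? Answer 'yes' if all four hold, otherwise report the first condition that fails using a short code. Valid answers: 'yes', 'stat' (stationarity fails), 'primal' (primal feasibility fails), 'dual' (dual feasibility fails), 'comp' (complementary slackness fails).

Gradient of f: grad f(x) = Q x + c = (0, 0)
Constraint values g_i(x) = a_i^T x - b_i:
  g_1((1, -2)) = 0
  g_2((1, -2)) = 2
Stationarity residual: grad f(x) + sum_i lambda_i a_i = (0, 0)
  -> stationarity OK
Primal feasibility (all g_i <= 0): FAILS
Dual feasibility (all lambda_i >= 0): OK
Complementary slackness (lambda_i * g_i(x) = 0 for all i): OK

Verdict: the first failing condition is primal_feasibility -> primal.

primal


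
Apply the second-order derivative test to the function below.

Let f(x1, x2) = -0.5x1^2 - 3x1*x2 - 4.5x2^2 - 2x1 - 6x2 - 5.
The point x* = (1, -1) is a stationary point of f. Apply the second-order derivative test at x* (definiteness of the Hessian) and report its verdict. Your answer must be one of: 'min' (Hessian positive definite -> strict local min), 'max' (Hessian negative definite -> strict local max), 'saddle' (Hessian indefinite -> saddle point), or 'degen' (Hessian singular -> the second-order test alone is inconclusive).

Compute the Hessian H = grad^2 f:
  H = [[-1, -3], [-3, -9]]
Verify stationarity: grad f(x*) = H x* + g = (0, 0).
Eigenvalues of H: -10, 0.
H has a zero eigenvalue (singular; negative semidefinite but not definite), so H is neither positive definite, negative definite, nor indefinite. The second-order test alone is inconclusive -> degen.
(Indeed, f is constant along the null direction of H through x*, so x* is not a strict local extremum.)

degen


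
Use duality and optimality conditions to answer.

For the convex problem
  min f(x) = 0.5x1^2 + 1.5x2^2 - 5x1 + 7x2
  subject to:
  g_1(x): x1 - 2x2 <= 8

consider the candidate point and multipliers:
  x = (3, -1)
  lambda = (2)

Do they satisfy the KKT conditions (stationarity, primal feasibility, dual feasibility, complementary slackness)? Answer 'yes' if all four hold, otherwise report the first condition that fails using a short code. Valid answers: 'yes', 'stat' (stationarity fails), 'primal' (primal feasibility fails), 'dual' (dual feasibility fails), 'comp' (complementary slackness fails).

Gradient of f: grad f(x) = Q x + c = (-2, 4)
Constraint values g_i(x) = a_i^T x - b_i:
  g_1((3, -1)) = -3
Stationarity residual: grad f(x) + sum_i lambda_i a_i = (0, 0)
  -> stationarity OK
Primal feasibility (all g_i <= 0): OK
Dual feasibility (all lambda_i >= 0): OK
Complementary slackness (lambda_i * g_i(x) = 0 for all i): FAILS

Verdict: the first failing condition is complementary_slackness -> comp.

comp


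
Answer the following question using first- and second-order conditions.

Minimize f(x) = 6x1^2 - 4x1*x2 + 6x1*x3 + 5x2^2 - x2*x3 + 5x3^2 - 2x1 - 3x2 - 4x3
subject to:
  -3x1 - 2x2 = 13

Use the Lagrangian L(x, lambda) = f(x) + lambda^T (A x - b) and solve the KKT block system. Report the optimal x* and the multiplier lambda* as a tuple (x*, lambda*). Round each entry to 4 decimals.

Form the Lagrangian:
  L(x, lambda) = (1/2) x^T Q x + c^T x + lambda^T (A x - b)
Stationarity (grad_x L = 0): Q x + c + A^T lambda = 0.
Primal feasibility: A x = b.

This gives the KKT block system:
  [ Q   A^T ] [ x     ]   [-c ]
  [ A    0  ] [ lambda ] = [ b ]

Solving the linear system:
  x*      = (-3.0367, -1.945, 2.0275)
  lambda* = (-6.1651)
  f(x*)   = 41.9725

x* = (-3.0367, -1.945, 2.0275), lambda* = (-6.1651)


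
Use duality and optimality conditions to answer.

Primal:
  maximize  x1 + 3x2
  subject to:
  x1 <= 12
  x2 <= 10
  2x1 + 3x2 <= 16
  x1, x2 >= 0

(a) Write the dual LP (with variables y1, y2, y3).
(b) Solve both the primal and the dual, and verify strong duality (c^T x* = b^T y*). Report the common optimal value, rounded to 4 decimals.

The standard primal-dual pair for 'max c^T x s.t. A x <= b, x >= 0' is:
  Dual:  min b^T y  s.t.  A^T y >= c,  y >= 0.

So the dual LP is:
  minimize  12y1 + 10y2 + 16y3
  subject to:
    y1 + 2y3 >= 1
    y2 + 3y3 >= 3
    y1, y2, y3 >= 0

Solving the primal: x* = (0, 5.3333).
  primal value c^T x* = 16.
Solving the dual: y* = (0, 0, 1).
  dual value b^T y* = 16.
Strong duality: c^T x* = b^T y*. Confirmed.

16


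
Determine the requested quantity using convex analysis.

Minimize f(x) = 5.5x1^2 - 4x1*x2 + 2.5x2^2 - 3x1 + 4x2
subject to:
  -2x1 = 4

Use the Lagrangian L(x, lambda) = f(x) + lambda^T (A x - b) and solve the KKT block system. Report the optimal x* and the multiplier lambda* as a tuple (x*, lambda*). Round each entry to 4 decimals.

Form the Lagrangian:
  L(x, lambda) = (1/2) x^T Q x + c^T x + lambda^T (A x - b)
Stationarity (grad_x L = 0): Q x + c + A^T lambda = 0.
Primal feasibility: A x = b.

This gives the KKT block system:
  [ Q   A^T ] [ x     ]   [-c ]
  [ A    0  ] [ lambda ] = [ b ]

Solving the linear system:
  x*      = (-2, -2.4)
  lambda* = (-7.7)
  f(x*)   = 13.6

x* = (-2, -2.4), lambda* = (-7.7)


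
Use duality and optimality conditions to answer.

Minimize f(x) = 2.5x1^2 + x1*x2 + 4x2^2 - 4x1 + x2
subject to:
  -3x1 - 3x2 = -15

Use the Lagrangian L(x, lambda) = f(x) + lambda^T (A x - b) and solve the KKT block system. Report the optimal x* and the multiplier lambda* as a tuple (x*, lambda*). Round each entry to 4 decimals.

Form the Lagrangian:
  L(x, lambda) = (1/2) x^T Q x + c^T x + lambda^T (A x - b)
Stationarity (grad_x L = 0): Q x + c + A^T lambda = 0.
Primal feasibility: A x = b.

This gives the KKT block system:
  [ Q   A^T ] [ x     ]   [-c ]
  [ A    0  ] [ lambda ] = [ b ]

Solving the linear system:
  x*      = (3.6364, 1.3636)
  lambda* = (5.1818)
  f(x*)   = 32.2727

x* = (3.6364, 1.3636), lambda* = (5.1818)


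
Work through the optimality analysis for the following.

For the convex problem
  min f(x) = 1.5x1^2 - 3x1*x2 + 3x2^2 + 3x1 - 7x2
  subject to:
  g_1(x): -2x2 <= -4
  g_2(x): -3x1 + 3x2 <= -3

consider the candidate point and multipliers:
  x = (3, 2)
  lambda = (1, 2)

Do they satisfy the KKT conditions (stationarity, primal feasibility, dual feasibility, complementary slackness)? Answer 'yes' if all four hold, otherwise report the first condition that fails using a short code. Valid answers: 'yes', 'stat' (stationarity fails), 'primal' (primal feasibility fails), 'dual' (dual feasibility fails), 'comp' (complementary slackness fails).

Gradient of f: grad f(x) = Q x + c = (6, -4)
Constraint values g_i(x) = a_i^T x - b_i:
  g_1((3, 2)) = 0
  g_2((3, 2)) = 0
Stationarity residual: grad f(x) + sum_i lambda_i a_i = (0, 0)
  -> stationarity OK
Primal feasibility (all g_i <= 0): OK
Dual feasibility (all lambda_i >= 0): OK
Complementary slackness (lambda_i * g_i(x) = 0 for all i): OK

Verdict: yes, KKT holds.

yes


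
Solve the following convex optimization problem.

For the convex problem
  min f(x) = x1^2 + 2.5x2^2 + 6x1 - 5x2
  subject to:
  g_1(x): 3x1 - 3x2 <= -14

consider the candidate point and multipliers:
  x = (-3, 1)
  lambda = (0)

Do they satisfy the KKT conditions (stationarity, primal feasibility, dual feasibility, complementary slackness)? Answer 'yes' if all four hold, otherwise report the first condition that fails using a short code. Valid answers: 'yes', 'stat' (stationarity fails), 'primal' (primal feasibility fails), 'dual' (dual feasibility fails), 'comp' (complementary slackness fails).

Gradient of f: grad f(x) = Q x + c = (0, 0)
Constraint values g_i(x) = a_i^T x - b_i:
  g_1((-3, 1)) = 2
Stationarity residual: grad f(x) + sum_i lambda_i a_i = (0, 0)
  -> stationarity OK
Primal feasibility (all g_i <= 0): FAILS
Dual feasibility (all lambda_i >= 0): OK
Complementary slackness (lambda_i * g_i(x) = 0 for all i): OK

Verdict: the first failing condition is primal_feasibility -> primal.

primal


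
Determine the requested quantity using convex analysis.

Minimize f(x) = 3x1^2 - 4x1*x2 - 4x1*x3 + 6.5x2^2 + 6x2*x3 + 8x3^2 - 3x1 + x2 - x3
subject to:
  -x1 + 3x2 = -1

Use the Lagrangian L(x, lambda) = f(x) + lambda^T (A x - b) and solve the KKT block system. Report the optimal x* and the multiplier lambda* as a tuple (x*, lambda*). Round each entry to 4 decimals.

Form the Lagrangian:
  L(x, lambda) = (1/2) x^T Q x + c^T x + lambda^T (A x - b)
Stationarity (grad_x L = 0): Q x + c + A^T lambda = 0.
Primal feasibility: A x = b.

This gives the KKT block system:
  [ Q   A^T ] [ x     ]   [-c ]
  [ A    0  ] [ lambda ] = [ b ]

Solving the linear system:
  x*      = (0.6963, -0.1012, 0.2745)
  lambda* = (0.4847)
  f(x*)   = -0.99

x* = (0.6963, -0.1012, 0.2745), lambda* = (0.4847)
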